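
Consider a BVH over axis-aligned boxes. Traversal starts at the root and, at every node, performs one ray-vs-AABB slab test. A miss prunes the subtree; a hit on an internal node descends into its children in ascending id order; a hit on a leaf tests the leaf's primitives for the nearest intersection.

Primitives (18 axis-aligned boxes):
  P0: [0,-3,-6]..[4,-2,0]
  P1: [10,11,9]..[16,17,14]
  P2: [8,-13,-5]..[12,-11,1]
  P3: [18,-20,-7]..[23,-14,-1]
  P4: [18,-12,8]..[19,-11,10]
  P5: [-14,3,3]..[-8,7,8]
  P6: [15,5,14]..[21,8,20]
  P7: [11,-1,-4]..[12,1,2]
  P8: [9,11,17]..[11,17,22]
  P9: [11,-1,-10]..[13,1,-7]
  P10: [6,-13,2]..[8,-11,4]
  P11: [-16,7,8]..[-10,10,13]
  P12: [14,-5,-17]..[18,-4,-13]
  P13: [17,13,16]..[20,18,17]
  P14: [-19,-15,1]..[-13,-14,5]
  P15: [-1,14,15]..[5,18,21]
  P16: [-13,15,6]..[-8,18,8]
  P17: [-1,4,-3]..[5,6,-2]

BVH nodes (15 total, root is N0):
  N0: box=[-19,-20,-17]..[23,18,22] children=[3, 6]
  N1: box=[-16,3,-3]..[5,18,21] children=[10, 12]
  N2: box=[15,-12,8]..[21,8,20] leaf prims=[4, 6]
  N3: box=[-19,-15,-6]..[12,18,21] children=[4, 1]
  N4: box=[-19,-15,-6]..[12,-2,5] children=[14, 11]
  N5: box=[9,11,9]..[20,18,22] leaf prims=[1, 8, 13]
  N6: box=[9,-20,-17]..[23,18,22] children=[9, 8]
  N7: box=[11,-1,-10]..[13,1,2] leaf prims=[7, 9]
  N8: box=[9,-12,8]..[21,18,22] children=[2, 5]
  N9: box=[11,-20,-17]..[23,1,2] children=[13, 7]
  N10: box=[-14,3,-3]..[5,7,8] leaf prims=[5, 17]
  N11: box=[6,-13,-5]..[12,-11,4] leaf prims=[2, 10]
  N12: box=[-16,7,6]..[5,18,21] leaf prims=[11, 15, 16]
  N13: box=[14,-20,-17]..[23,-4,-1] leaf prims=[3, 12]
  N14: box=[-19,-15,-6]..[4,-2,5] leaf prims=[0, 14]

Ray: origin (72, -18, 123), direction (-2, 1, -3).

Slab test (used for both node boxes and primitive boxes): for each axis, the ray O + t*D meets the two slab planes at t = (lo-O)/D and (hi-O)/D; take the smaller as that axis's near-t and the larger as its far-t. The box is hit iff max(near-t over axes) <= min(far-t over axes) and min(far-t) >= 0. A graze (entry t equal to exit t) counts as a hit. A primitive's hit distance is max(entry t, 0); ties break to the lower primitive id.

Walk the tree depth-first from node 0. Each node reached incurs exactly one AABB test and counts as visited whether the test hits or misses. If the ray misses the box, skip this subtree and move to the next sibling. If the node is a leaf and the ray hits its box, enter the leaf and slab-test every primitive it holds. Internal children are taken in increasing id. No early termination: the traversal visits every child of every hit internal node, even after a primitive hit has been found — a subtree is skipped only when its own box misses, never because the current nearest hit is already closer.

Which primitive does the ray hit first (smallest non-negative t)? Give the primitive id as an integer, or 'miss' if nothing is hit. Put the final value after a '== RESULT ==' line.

Traverse from the root:
N0 x:[49/2,91/2] y:[-2,36] z:[101/3,140/3] -> hit [101/3,36], descend [3, 6]
  N3 x:[30,91/2] y:[3,36] z:[34,43] -> hit [34,36], descend [1, 4]
    N1 x:[67/2,44] y:[21,36] z:[34,42] -> hit [34,36], descend [10, 12]
      N10 x:[67/2,43] y:[21,25] z:[115/3,42] -> miss, prune
      N12 x:[67/2,44] y:[25,36] z:[34,39] -> hit [34,36] leaf, test {P11(miss), P15@t=34, P16(miss)}
    N4 x:[30,91/2] y:[3,16] z:[118/3,43] -> miss, prune
  N6 x:[49/2,63/2] y:[-2,36] z:[101/3,140/3] -> miss, prune

Summary -> nodes [0, 3, 1, 10, 12, 4, 6]; box-tests=7; leaf-entries=1; first=P15

== RESULT ==
15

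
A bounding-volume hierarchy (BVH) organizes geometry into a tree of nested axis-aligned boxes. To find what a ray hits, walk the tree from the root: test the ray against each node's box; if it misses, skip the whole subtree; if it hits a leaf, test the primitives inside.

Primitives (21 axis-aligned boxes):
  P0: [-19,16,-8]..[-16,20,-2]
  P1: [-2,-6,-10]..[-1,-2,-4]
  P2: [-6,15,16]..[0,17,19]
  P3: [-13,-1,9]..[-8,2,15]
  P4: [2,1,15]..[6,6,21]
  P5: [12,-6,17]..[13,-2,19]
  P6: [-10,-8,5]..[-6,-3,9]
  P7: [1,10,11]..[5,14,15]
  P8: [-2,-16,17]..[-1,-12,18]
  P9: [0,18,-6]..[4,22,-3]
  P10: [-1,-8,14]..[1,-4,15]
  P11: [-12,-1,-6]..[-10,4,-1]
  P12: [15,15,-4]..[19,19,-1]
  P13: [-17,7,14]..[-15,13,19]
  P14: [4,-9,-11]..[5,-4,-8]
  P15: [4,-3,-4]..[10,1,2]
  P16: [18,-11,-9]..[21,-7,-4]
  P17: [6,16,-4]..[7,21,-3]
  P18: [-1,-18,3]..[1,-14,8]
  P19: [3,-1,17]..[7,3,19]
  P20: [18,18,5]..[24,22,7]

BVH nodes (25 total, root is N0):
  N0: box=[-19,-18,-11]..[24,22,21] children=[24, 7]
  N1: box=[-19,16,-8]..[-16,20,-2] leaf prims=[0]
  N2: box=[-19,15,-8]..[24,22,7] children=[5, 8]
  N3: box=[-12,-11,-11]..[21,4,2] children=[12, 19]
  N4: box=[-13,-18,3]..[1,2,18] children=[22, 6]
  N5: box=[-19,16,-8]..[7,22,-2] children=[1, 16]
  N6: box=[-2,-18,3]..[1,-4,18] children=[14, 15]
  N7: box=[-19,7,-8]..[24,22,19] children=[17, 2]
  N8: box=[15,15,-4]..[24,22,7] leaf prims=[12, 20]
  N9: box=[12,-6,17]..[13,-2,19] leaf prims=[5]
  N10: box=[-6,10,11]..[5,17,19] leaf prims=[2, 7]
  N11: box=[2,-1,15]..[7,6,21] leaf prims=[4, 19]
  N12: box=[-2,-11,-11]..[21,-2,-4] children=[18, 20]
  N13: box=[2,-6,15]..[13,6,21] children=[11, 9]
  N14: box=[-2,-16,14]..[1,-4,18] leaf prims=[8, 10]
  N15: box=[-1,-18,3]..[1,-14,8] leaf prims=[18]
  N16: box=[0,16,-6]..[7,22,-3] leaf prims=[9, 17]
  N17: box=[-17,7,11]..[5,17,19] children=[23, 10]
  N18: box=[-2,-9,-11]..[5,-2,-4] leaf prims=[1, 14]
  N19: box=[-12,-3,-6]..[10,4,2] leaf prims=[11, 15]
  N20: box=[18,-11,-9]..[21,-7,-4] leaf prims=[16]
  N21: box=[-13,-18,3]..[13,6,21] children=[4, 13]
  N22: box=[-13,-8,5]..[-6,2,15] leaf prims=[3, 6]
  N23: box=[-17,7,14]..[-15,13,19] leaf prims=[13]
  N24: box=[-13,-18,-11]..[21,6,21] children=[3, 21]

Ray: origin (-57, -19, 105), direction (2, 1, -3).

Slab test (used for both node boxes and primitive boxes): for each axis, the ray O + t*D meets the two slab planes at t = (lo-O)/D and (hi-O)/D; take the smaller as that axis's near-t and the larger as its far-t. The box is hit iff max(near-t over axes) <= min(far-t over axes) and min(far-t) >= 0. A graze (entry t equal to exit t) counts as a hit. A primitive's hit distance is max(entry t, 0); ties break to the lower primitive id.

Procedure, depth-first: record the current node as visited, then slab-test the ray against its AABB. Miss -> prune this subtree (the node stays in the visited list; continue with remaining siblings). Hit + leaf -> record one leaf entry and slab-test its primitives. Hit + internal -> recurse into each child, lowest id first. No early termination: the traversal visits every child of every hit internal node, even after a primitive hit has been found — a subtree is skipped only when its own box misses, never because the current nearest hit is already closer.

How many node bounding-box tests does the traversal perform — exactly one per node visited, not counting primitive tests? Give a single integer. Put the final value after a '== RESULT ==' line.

Trace the traversal:
N0 x:[19,81/2] y:[1,41] z:[28,116/3] -> hit [28,116/3], descend [7, 24]
  N7 x:[19,81/2] y:[26,41] z:[86/3,113/3] -> hit [86/3,113/3], descend [2, 17]
    N2 x:[19,81/2] y:[34,41] z:[98/3,113/3] -> hit [34,113/3], descend [5, 8]
      N5 x:[19,32] y:[35,41] z:[107/3,113/3] -> miss, prune
      N8 x:[36,81/2] y:[34,41] z:[98/3,109/3] -> hit [36,109/3] leaf, test {P12@t=36, P20(miss)}
    N17 x:[20,31] y:[26,36] z:[86/3,94/3] -> hit [86/3,31], descend [10, 23]
      N10 x:[51/2,31] y:[29,36] z:[86/3,94/3] -> hit [29,31] leaf, test {P2(miss), P7@t=30}
      N23 x:[20,21] y:[26,32] z:[86/3,91/3] -> miss, prune
  N24 x:[22,39] y:[1,25] z:[28,116/3] -> miss, prune

9 AABB tests over nodes [0, 7, 2, 5, 8, 17, 10, 23, 24]; 2 leaves entered; closest P7.

== RESULT ==
9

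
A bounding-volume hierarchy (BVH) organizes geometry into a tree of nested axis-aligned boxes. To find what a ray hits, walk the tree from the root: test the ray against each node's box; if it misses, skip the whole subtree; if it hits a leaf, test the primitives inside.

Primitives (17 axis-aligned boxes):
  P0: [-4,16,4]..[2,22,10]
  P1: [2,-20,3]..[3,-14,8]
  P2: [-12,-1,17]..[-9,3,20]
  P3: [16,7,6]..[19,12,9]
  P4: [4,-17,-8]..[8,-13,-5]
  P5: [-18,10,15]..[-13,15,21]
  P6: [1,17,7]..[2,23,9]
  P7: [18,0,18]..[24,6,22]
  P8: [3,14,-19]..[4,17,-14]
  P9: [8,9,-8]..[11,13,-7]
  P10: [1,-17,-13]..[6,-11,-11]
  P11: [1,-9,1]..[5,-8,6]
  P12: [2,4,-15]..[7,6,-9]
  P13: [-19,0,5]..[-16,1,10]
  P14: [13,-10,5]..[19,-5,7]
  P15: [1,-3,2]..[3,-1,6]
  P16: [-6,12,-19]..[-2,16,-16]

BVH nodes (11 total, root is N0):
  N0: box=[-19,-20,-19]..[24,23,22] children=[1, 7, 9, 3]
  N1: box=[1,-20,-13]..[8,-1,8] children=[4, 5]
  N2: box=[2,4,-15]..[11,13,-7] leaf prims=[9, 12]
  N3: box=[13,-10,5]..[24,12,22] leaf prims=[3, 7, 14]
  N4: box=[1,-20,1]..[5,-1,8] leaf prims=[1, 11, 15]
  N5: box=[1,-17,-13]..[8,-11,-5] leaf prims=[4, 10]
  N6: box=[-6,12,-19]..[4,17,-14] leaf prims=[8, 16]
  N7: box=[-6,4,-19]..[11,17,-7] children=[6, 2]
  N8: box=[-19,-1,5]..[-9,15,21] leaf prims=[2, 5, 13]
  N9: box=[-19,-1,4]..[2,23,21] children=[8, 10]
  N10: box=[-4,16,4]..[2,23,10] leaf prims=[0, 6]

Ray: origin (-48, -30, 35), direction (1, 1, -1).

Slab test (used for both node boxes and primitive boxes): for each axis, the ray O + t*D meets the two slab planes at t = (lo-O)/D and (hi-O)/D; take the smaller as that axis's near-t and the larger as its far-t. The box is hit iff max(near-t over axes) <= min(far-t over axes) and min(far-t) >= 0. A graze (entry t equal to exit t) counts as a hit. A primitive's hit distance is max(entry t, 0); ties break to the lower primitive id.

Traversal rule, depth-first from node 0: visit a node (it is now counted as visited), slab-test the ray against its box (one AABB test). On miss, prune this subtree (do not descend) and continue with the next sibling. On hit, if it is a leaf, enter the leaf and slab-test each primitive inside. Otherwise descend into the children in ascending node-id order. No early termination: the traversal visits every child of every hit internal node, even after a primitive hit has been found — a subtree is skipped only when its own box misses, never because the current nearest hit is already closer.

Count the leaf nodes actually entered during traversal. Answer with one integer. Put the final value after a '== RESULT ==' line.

Traverse from the root:
N0 x:[29,72] y:[10,53] z:[13,54] -> hit [29,53], descend [1, 3, 7, 9]
  N1 x:[49,56] y:[10,29] z:[27,48] -> miss, prune
  N3 x:[61,72] y:[20,42] z:[13,30] -> miss, prune
  N7 x:[42,59] y:[34,47] z:[42,54] -> hit [42,47], descend [2, 6]
    N2 x:[50,59] y:[34,43] z:[42,50] -> miss, prune
    N6 x:[42,52] y:[42,47] z:[49,54] -> miss, prune
  N9 x:[29,50] y:[29,53] z:[14,31] -> hit [29,31], descend [8, 10]
    N8 x:[29,39] y:[29,45] z:[14,30] -> hit [29,30] leaf, test {P2(miss), P5(miss), P13@t=30}
    N10 x:[44,50] y:[46,53] z:[25,31] -> miss, prune

9 AABB tests over nodes [0, 1, 3, 7, 2, 6, 9, 8, 10]; 1 leaf entered; closest P13.

== RESULT ==
1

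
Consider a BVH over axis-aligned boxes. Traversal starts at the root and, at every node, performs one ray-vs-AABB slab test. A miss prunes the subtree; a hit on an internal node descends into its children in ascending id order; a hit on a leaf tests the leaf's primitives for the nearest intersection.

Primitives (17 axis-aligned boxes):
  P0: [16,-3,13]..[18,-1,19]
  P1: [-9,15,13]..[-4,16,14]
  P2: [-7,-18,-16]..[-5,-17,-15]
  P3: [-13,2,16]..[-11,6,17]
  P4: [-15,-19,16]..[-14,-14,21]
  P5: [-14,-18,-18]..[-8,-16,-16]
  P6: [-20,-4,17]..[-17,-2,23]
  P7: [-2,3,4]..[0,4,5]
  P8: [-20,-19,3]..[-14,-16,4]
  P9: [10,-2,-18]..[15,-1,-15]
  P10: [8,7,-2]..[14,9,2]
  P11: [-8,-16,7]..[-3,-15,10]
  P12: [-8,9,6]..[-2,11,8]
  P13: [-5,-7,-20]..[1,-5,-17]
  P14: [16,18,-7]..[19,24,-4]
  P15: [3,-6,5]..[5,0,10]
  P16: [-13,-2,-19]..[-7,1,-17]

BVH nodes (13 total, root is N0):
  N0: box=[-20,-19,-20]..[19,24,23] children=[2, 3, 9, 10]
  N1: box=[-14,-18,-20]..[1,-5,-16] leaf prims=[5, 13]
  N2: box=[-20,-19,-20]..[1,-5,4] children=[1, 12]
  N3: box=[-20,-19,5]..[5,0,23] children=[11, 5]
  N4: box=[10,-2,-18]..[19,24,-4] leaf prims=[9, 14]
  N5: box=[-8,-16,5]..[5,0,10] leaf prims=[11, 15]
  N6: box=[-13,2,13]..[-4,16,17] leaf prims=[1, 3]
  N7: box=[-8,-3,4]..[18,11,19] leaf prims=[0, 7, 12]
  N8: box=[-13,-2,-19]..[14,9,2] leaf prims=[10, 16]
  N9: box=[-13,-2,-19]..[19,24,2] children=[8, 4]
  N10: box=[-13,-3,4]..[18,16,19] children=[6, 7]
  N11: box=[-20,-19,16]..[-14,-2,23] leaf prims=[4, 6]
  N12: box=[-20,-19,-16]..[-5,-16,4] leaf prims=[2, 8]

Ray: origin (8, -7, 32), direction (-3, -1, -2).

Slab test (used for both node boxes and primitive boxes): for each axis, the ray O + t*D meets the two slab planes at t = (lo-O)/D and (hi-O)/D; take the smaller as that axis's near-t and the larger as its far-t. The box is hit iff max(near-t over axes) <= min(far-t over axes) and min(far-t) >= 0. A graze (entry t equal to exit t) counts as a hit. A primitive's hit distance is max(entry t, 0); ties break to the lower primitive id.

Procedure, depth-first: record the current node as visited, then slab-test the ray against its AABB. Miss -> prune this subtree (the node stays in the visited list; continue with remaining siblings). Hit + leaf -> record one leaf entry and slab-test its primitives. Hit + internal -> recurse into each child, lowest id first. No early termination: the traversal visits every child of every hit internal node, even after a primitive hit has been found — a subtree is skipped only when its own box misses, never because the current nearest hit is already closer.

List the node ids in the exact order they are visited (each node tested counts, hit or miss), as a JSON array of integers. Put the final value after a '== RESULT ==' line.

Trace the traversal:
N0 x:[-11/3,28/3] y:[-31,12] z:[9/2,26] -> hit [9/2,28/3], descend [2, 3, 9, 10]
  N2 x:[7/3,28/3] y:[-2,12] z:[14,26] -> miss, prune
  N3 x:[1,28/3] y:[-7,12] z:[9/2,27/2] -> hit [9/2,28/3], descend [5, 11]
    N5 x:[1,16/3] y:[-7,9] z:[11,27/2] -> miss, prune
    N11 x:[22/3,28/3] y:[-5,12] z:[9/2,8] -> hit [22/3,8] leaf, test {P4@t=22/3, P6(miss)}
  N9 x:[-11/3,7] y:[-31,-5] z:[15,51/2] -> miss, prune
  N10 x:[-10/3,7] y:[-23,-4] z:[13/2,14] -> miss, prune

7 AABB tests over nodes [0, 2, 3, 5, 11, 9, 10]; 1 leaf entered; closest P4.

== RESULT ==
[0, 2, 3, 5, 11, 9, 10]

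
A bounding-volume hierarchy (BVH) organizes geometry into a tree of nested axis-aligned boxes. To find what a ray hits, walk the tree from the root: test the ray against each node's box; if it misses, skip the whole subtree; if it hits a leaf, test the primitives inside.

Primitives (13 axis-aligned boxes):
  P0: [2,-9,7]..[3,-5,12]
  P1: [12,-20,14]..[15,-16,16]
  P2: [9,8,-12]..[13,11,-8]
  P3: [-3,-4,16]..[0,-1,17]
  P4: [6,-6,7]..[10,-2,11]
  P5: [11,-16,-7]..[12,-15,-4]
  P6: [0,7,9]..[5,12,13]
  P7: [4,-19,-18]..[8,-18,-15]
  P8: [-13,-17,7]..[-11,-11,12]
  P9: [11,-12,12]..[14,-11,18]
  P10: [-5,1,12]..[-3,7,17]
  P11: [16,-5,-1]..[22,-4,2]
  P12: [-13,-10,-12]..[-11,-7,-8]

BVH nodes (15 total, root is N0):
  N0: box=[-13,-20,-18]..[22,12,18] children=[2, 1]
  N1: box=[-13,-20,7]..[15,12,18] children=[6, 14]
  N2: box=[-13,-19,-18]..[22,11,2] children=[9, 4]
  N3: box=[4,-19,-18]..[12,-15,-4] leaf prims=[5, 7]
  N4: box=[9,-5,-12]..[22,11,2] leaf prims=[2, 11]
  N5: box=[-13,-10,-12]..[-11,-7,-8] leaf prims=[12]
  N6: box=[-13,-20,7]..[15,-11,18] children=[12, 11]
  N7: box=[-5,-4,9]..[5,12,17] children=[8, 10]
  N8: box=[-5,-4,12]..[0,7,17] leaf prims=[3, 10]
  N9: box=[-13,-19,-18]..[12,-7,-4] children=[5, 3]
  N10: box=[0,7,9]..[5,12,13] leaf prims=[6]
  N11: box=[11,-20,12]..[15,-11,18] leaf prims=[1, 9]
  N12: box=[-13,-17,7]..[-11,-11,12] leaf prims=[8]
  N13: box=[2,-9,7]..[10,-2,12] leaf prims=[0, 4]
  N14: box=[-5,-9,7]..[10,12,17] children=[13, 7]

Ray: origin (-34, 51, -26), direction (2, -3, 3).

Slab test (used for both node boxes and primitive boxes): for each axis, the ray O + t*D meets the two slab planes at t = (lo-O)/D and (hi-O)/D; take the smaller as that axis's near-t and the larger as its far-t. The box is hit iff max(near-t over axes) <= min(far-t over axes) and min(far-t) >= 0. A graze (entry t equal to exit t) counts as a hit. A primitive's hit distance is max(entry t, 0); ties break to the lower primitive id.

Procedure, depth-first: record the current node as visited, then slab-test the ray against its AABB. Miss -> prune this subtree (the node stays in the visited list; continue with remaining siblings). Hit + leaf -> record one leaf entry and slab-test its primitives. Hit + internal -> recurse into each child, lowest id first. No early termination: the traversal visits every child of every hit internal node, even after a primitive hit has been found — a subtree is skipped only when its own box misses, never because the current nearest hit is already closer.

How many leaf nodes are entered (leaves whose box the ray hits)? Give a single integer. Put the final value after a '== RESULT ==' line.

Trace the traversal:
N0 x:[21/2,28] y:[13,71/3] z:[8/3,44/3] -> hit [13,44/3], descend [1, 2]
  N1 x:[21/2,49/2] y:[13,71/3] z:[11,44/3] -> hit [13,44/3], descend [6, 14]
    N6 x:[21/2,49/2] y:[62/3,71/3] z:[11,44/3] -> miss, prune
    N14 x:[29/2,22] y:[13,20] z:[11,43/3] -> miss, prune
  N2 x:[21/2,28] y:[40/3,70/3] z:[8/3,28/3] -> miss, prune

Visited [0, 1, 6, 14, 2]. Tests: 5 box, 0 leaf. Nearest: miss.

== RESULT ==
0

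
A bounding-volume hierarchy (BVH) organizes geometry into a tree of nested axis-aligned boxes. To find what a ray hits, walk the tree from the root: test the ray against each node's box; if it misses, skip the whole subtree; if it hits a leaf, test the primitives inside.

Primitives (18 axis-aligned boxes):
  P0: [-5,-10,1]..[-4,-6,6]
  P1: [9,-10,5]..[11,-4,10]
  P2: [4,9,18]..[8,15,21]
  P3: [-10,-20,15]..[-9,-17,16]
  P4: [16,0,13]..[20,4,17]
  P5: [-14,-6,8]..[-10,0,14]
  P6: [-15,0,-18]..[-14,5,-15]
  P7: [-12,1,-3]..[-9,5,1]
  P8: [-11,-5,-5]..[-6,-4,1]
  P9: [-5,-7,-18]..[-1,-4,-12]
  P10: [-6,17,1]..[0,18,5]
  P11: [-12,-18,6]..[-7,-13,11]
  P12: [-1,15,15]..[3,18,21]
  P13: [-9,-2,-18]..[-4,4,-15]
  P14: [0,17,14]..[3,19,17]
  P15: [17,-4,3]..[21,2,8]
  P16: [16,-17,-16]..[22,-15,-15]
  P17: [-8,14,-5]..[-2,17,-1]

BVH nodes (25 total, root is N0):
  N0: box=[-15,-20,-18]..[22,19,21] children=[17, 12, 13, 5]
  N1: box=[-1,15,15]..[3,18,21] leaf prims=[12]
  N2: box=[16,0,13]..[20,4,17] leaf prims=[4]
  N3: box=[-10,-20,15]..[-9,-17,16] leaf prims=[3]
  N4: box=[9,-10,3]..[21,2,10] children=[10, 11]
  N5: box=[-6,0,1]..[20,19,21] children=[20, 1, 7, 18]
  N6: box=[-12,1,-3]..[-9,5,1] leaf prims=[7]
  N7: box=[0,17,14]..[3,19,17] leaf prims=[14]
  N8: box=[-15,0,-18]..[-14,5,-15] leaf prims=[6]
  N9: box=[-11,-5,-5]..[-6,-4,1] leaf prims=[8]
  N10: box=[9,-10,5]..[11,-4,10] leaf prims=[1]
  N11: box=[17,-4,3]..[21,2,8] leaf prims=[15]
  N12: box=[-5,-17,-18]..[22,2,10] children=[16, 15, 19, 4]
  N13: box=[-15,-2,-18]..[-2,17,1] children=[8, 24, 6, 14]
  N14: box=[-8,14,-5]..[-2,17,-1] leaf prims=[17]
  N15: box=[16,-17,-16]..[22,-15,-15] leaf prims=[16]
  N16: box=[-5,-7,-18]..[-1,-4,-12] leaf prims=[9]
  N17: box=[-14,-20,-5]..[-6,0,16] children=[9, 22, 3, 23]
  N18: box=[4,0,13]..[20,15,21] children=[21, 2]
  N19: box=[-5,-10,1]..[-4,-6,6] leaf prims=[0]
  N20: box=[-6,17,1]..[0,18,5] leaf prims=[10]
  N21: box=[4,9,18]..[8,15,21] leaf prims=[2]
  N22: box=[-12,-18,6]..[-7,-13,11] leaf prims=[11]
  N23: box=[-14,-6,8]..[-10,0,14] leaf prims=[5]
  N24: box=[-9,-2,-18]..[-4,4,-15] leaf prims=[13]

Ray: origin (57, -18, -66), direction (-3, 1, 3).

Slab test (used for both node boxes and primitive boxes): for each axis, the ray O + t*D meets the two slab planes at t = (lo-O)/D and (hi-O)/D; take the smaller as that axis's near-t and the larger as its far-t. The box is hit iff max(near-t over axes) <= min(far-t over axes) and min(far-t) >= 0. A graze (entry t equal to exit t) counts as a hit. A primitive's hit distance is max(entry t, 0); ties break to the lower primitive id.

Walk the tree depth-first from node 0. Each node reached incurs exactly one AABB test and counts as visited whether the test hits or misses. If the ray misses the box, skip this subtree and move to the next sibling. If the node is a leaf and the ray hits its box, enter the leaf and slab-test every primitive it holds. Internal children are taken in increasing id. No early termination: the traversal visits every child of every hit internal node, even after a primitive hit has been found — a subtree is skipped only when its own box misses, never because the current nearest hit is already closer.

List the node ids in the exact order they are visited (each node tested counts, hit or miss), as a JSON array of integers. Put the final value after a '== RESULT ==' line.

Trace the traversal:
N0 x:[35/3,24] y:[-2,37] z:[16,29] -> hit [16,24], descend [5, 12, 13, 17]
  N5 x:[37/3,21] y:[18,37] z:[67/3,29] -> miss, prune
  N12 x:[35/3,62/3] y:[1,20] z:[16,76/3] -> hit [16,20], descend [4, 15, 16, 19]
    N4 x:[12,16] y:[8,20] z:[23,76/3] -> miss, prune
    N15 x:[35/3,41/3] y:[1,3] z:[50/3,17] -> miss, prune
    N16 x:[58/3,62/3] y:[11,14] z:[16,18] -> miss, prune
    N19 x:[61/3,62/3] y:[8,12] z:[67/3,24] -> miss, prune
  N13 x:[59/3,24] y:[16,35] z:[16,67/3] -> hit [59/3,67/3], descend [6, 8, 14, 24]
    N6 x:[22,23] y:[19,23] z:[21,67/3] -> hit [22,67/3] leaf, test {P7@t=22}
    N8 x:[71/3,24] y:[18,23] z:[16,17] -> miss, prune
    N14 x:[59/3,65/3] y:[32,35] z:[61/3,65/3] -> miss, prune
    N24 x:[61/3,22] y:[16,22] z:[16,17] -> miss, prune
  N17 x:[21,71/3] y:[-2,18] z:[61/3,82/3] -> miss, prune

Summary -> nodes [0, 5, 12, 4, 15, 16, 19, 13, 6, 8, 14, 24, 17]; box-tests=13; leaf-entries=1; first=P7

== RESULT ==
[0, 5, 12, 4, 15, 16, 19, 13, 6, 8, 14, 24, 17]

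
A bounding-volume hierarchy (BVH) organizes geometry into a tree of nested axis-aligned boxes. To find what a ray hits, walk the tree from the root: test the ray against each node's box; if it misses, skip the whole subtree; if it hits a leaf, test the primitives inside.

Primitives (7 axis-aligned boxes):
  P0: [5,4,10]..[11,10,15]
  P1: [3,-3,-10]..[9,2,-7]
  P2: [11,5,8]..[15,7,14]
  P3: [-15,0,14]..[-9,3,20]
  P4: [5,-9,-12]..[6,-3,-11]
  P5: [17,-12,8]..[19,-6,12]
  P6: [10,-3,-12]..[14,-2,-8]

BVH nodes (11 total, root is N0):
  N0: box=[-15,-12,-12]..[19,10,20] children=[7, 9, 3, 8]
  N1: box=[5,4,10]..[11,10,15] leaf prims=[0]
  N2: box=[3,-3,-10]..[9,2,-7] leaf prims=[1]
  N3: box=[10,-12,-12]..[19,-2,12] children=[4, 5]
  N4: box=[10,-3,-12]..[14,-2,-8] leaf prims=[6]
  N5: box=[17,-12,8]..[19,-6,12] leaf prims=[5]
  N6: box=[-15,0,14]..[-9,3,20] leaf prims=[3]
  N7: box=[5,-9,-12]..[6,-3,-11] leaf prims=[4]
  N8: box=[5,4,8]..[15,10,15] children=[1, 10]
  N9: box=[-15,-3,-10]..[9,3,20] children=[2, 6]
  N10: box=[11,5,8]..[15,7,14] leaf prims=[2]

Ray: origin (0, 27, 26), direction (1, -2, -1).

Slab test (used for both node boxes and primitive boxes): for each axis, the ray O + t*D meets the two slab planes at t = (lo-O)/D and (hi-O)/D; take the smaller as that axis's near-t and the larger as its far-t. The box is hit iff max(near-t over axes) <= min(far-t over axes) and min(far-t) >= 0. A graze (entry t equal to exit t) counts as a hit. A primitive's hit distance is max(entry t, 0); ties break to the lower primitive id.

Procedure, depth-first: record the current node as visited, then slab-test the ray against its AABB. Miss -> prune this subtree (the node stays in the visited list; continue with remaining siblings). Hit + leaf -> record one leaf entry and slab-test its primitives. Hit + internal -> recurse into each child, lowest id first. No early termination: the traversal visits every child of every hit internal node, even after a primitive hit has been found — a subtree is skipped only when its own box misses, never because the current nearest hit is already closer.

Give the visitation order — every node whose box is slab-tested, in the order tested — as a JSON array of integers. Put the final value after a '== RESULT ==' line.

Walk:
N0 x:[-15,19] y:[17/2,39/2] z:[6,38] -> hit [17/2,19], descend [3, 7, 8, 9]
  N3 x:[10,19] y:[29/2,39/2] z:[14,38] -> hit [29/2,19], descend [4, 5]
    N4 x:[10,14] y:[29/2,15] z:[34,38] -> miss, prune
    N5 x:[17,19] y:[33/2,39/2] z:[14,18] -> hit [17,18] leaf, test {P5@t=17}
  N7 x:[5,6] y:[15,18] z:[37,38] -> miss, prune
  N8 x:[5,15] y:[17/2,23/2] z:[11,18] -> hit [11,23/2], descend [1, 10]
    N1 x:[5,11] y:[17/2,23/2] z:[11,16] -> hit [11,11] leaf, test {P0@t=11}
    N10 x:[11,15] y:[10,11] z:[12,18] -> miss, prune
  N9 x:[-15,9] y:[12,15] z:[6,36] -> miss, prune

Visited [0, 3, 4, 5, 7, 8, 1, 10, 9]. Tests: 9 box, 2 leaf. Nearest: P0.

== RESULT ==
[0, 3, 4, 5, 7, 8, 1, 10, 9]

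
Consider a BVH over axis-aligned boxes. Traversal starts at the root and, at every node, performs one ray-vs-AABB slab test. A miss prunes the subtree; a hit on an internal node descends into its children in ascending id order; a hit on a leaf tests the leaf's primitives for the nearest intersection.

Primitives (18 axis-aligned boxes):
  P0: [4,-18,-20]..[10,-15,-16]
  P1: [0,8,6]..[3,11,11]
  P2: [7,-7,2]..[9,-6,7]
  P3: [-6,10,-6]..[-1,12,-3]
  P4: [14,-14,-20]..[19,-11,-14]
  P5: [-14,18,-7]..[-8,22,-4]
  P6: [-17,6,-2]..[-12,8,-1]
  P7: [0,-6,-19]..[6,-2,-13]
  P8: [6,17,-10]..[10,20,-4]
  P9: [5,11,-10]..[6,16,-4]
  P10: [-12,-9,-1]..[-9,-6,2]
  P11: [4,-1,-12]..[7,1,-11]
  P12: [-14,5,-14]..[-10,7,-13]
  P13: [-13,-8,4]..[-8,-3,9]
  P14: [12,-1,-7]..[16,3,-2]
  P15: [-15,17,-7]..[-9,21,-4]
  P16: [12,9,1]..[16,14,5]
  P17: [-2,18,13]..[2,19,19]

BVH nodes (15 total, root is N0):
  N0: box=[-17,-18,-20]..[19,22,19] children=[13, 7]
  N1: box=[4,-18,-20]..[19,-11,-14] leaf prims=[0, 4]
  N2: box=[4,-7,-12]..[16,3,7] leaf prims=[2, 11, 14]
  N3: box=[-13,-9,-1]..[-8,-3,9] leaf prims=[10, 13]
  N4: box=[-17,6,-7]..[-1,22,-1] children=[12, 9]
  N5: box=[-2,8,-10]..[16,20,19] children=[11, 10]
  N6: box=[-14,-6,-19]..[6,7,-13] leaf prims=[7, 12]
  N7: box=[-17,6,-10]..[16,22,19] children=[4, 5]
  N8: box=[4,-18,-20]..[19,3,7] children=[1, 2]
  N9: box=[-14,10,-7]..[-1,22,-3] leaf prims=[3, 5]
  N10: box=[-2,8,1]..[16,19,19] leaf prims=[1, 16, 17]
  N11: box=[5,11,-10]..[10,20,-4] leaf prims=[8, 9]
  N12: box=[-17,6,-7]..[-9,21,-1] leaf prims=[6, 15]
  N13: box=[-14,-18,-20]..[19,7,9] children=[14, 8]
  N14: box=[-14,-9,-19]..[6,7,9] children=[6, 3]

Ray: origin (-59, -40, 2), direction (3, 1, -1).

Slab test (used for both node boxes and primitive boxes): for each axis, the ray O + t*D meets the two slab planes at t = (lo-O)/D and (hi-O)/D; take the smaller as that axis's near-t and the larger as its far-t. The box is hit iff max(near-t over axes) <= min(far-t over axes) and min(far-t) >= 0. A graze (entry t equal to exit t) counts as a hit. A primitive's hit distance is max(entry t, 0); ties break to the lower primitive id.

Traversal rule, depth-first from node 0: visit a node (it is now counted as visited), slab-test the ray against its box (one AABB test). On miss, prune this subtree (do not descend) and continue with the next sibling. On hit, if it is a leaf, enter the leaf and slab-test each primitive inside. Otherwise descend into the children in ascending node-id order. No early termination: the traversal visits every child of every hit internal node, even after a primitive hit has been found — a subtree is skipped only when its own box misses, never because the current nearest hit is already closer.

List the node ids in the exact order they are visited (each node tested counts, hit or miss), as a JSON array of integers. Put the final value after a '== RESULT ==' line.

Walk:
N0 x:[14,26] y:[22,62] z:[-17,22] -> hit [22,22], descend [7, 13]
  N7 x:[14,25] y:[46,62] z:[-17,12] -> miss, prune
  N13 x:[15,26] y:[22,47] z:[-7,22] -> hit [22,22], descend [8, 14]
    N8 x:[21,26] y:[22,43] z:[-5,22] -> hit [22,22], descend [1, 2]
      N1 x:[21,26] y:[22,29] z:[16,22] -> hit [22,22] leaf, test {P0@t=22, P4(miss)}
      N2 x:[21,25] y:[33,43] z:[-5,14] -> miss, prune
    N14 x:[15,65/3] y:[31,47] z:[-7,21] -> miss, prune

7 AABB tests over nodes [0, 7, 13, 8, 1, 2, 14]; 1 leaf entered; closest P0.

== RESULT ==
[0, 7, 13, 8, 1, 2, 14]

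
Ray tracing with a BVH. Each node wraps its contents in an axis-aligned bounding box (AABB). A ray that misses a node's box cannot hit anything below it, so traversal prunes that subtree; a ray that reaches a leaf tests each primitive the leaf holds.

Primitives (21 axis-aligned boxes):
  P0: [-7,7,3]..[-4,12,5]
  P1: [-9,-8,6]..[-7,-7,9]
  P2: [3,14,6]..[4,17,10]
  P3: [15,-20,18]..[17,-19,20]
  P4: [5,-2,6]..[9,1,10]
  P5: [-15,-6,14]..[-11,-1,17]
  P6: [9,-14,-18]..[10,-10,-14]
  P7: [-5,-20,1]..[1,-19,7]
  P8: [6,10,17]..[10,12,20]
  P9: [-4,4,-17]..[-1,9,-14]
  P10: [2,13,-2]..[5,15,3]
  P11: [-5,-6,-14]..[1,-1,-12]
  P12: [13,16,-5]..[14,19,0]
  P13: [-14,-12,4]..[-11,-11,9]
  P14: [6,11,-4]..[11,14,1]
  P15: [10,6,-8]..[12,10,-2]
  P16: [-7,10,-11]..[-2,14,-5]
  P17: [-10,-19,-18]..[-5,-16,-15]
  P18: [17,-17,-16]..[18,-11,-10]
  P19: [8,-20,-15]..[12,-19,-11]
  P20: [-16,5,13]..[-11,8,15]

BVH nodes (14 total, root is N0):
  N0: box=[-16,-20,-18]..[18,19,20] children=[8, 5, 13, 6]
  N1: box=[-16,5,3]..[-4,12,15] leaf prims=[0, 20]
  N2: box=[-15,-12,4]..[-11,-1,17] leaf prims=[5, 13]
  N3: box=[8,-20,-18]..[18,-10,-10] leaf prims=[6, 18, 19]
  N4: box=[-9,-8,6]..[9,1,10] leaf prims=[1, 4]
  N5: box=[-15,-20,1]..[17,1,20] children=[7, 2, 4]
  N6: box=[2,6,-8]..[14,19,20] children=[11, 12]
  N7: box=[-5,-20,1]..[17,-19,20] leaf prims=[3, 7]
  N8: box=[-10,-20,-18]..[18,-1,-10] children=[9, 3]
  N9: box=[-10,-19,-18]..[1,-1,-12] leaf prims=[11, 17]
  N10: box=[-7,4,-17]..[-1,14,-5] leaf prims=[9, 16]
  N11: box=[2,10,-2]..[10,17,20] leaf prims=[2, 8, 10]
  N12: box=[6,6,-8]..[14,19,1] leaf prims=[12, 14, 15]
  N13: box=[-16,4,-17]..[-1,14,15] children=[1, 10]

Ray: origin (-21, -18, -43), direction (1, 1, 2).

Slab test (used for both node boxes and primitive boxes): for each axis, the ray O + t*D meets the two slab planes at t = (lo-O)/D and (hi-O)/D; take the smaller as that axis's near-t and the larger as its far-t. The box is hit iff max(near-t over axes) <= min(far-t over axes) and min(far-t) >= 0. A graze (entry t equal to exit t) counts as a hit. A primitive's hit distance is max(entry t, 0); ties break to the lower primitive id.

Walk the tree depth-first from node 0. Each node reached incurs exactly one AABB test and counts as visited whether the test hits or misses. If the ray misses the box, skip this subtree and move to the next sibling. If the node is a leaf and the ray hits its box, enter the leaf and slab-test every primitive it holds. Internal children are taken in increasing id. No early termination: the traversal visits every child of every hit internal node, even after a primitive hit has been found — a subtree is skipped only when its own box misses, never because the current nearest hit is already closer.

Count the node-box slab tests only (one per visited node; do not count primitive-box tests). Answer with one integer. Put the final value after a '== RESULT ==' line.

Traverse from the root:
N0 x:[5,39] y:[-2,37] z:[25/2,63/2] -> hit [25/2,63/2], descend [5, 6, 8, 13]
  N5 x:[6,38] y:[-2,19] z:[22,63/2] -> miss, prune
  N6 x:[23,35] y:[24,37] z:[35/2,63/2] -> hit [24,63/2], descend [11, 12]
    N11 x:[23,31] y:[28,35] z:[41/2,63/2] -> hit [28,31] leaf, test {P2(miss), P8@t=30, P10(miss)}
    N12 x:[27,35] y:[24,37] z:[35/2,22] -> miss, prune
  N8 x:[11,39] y:[-2,17] z:[25/2,33/2] -> hit [25/2,33/2], descend [3, 9]
    N3 x:[29,39] y:[-2,8] z:[25/2,33/2] -> miss, prune
    N9 x:[11,22] y:[-1,17] z:[25/2,31/2] -> hit [25/2,31/2] leaf, test {P11(miss), P17(miss)}
  N13 x:[5,20] y:[22,32] z:[13,29] -> miss, prune

Visited [0, 5, 6, 11, 12, 8, 3, 9, 13]. Tests: 9 box, 2 leaf. Nearest: P8.

== RESULT ==
9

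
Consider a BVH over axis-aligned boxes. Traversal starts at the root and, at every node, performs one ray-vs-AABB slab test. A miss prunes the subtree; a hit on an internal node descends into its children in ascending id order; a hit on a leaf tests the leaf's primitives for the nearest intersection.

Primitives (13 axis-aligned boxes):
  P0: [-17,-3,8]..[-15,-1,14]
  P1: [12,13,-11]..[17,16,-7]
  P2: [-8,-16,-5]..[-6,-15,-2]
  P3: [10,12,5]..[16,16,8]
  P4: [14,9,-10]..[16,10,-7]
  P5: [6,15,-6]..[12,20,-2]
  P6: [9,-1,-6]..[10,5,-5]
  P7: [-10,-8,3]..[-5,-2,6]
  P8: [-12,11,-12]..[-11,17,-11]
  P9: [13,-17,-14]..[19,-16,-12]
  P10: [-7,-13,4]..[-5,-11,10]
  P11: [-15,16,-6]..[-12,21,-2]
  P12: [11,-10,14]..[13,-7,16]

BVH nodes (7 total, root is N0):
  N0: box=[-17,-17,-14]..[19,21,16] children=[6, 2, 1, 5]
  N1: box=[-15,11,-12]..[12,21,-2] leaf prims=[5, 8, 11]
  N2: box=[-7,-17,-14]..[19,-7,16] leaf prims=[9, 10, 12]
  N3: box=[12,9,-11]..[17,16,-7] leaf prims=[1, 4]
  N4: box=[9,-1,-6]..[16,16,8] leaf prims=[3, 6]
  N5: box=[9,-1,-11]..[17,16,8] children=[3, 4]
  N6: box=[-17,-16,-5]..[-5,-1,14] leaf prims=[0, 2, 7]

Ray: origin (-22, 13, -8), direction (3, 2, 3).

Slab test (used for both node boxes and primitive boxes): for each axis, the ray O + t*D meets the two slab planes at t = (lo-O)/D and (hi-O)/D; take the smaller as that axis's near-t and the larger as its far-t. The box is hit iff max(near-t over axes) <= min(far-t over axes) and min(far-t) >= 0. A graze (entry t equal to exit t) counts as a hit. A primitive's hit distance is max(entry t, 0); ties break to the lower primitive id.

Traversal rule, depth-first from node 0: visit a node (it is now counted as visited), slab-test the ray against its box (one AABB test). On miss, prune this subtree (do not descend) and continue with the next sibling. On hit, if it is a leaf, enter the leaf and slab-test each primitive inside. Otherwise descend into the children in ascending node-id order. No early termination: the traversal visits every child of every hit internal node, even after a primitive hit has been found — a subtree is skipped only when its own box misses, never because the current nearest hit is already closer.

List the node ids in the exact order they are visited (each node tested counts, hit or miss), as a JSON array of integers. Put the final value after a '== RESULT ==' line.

Traverse from the root:
N0 x:[5/3,41/3] y:[-15,4] z:[-2,8] -> hit [5/3,4], descend [1, 2, 5, 6]
  N1 x:[7/3,34/3] y:[-1,4] z:[-4/3,2] -> miss, prune
  N2 x:[5,41/3] y:[-15,-10] z:[-2,8] -> miss, prune
  N5 x:[31/3,13] y:[-7,3/2] z:[-1,16/3] -> miss, prune
  N6 x:[5/3,17/3] y:[-29/2,-7] z:[1,22/3] -> miss, prune

5 AABB tests over nodes [0, 1, 2, 5, 6]; 0 leaves entered; closest miss.

== RESULT ==
[0, 1, 2, 5, 6]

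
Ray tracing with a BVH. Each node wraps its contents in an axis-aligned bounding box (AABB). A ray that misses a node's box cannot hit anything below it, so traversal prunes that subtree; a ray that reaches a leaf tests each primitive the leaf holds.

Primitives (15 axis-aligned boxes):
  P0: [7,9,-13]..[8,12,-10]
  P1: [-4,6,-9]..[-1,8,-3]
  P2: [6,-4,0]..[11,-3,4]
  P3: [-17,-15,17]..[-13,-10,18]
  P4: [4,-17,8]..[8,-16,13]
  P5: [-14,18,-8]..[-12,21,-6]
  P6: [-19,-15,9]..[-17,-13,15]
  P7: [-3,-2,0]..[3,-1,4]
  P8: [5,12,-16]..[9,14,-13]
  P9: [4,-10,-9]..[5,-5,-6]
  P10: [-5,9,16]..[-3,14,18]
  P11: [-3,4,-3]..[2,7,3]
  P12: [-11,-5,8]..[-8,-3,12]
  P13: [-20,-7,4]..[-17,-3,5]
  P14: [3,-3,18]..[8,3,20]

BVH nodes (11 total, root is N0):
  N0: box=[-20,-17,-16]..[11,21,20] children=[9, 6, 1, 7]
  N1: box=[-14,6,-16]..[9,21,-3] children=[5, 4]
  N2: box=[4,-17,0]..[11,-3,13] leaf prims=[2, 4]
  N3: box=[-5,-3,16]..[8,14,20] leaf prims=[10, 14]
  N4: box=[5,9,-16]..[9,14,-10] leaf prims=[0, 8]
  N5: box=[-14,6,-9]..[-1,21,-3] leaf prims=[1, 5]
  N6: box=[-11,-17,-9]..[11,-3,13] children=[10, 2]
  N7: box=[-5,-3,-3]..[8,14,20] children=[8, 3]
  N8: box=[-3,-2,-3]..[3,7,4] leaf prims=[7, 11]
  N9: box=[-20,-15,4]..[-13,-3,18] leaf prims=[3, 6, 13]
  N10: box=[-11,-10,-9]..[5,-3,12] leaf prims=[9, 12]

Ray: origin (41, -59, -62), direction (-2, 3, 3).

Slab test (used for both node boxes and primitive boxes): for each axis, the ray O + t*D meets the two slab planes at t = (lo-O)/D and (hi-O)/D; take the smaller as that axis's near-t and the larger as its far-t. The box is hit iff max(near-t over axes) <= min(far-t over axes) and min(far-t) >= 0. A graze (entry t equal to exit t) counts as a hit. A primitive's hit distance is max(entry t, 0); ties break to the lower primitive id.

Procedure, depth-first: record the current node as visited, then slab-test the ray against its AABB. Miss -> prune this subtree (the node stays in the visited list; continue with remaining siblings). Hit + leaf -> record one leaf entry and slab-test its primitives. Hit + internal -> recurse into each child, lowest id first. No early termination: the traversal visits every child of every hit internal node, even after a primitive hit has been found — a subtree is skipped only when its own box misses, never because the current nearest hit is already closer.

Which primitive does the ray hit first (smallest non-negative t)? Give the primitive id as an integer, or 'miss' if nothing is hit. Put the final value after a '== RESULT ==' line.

Traverse from the root:
N0 x:[15,61/2] y:[14,80/3] z:[46/3,82/3] -> hit [46/3,80/3], descend [1, 6, 7, 9]
  N1 x:[16,55/2] y:[65/3,80/3] z:[46/3,59/3] -> miss, prune
  N6 x:[15,26] y:[14,56/3] z:[53/3,25] -> hit [53/3,56/3], descend [2, 10]
    N2 x:[15,37/2] y:[14,56/3] z:[62/3,25] -> miss, prune
    N10 x:[18,26] y:[49/3,56/3] z:[53/3,74/3] -> hit [18,56/3] leaf, test {P9@t=18, P12(miss)}
  N7 x:[33/2,23] y:[56/3,73/3] z:[59/3,82/3] -> hit [59/3,23], descend [3, 8]
    N3 x:[33/2,23] y:[56/3,73/3] z:[26,82/3] -> miss, prune
    N8 x:[19,22] y:[19,22] z:[59/3,22] -> hit [59/3,22] leaf, test {P7(miss), P11@t=21}
  N9 x:[27,61/2] y:[44/3,56/3] z:[22,80/3] -> miss, prune

Summary -> nodes [0, 1, 6, 2, 10, 7, 3, 8, 9]; box-tests=9; leaf-entries=2; first=P9

== RESULT ==
9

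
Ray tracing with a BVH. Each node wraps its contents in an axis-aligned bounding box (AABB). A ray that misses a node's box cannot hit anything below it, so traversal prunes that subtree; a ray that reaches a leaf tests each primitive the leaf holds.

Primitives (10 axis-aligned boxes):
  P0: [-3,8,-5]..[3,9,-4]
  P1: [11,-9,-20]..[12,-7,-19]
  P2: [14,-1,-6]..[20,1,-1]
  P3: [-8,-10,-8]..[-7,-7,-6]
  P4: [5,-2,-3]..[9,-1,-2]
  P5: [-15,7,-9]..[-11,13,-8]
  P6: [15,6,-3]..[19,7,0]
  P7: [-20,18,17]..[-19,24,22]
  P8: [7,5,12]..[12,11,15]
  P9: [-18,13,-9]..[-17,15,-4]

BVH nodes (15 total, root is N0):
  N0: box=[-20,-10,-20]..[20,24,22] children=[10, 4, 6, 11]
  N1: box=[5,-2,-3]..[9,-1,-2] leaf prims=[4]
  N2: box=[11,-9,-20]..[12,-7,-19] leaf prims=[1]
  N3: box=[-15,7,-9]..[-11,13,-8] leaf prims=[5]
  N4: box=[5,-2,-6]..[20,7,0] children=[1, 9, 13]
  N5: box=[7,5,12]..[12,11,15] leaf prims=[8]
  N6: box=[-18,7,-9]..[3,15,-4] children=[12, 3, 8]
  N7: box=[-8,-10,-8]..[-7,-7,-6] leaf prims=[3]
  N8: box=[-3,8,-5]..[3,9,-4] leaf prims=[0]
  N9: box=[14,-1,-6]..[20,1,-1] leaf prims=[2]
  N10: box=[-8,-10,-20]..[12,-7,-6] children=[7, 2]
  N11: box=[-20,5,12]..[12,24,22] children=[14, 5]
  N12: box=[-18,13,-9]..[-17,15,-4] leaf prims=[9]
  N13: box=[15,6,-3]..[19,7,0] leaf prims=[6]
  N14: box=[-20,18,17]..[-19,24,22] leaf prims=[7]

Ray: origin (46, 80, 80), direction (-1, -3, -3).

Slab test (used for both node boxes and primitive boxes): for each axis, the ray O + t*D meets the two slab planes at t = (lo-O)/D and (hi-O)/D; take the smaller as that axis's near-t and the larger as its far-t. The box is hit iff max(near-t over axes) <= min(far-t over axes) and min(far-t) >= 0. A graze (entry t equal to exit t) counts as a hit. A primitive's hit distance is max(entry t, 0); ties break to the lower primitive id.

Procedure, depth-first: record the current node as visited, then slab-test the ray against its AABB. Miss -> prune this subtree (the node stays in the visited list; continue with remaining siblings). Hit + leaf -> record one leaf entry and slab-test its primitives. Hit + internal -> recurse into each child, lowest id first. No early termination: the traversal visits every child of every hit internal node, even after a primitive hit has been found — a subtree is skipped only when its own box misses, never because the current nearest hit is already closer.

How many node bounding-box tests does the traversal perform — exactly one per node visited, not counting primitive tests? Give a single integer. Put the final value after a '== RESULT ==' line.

Traverse from the root:
N0 x:[26,66] y:[56/3,30] z:[58/3,100/3] -> hit [26,30], descend [4, 6, 10, 11]
  N4 x:[26,41] y:[73/3,82/3] z:[80/3,86/3] -> hit [80/3,82/3], descend [1, 9, 13]
    N1 x:[37,41] y:[27,82/3] z:[82/3,83/3] -> miss, prune
    N9 x:[26,32] y:[79/3,27] z:[27,86/3] -> hit [27,27] leaf, test {P2@t=27}
    N13 x:[27,31] y:[73/3,74/3] z:[80/3,83/3] -> miss, prune
  N6 x:[43,64] y:[65/3,73/3] z:[28,89/3] -> miss, prune
  N10 x:[34,54] y:[29,30] z:[86/3,100/3] -> miss, prune
  N11 x:[34,66] y:[56/3,25] z:[58/3,68/3] -> miss, prune

8 AABB tests over nodes [0, 4, 1, 9, 13, 6, 10, 11]; 1 leaf entered; closest P2.

== RESULT ==
8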